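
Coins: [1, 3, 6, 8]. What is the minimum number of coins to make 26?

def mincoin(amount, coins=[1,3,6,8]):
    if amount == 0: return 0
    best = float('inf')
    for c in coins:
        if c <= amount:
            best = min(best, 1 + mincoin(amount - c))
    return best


Building up with DP:
mincoin(0) = 0
mincoin(1) = min(1+mincoin(0)=1+0=1) = 1
mincoin(2) = min(1+mincoin(1)=1+1=2) = 2
mincoin(3) = min(1+mincoin(2)=1+2=3, 1+mincoin(0)=1+0=1) = 1
mincoin(4) = min(1+mincoin(3)=1+1=2, 1+mincoin(1)=1+1=2) = 2
mincoin(5) = min(1+mincoin(4)=1+2=3, 1+mincoin(2)=1+2=3) = 3
mincoin(6) = min(1+mincoin(5)=1+3=4, 1+mincoin(3)=1+1=2, 1+mincoin(0)=1+0=1) = 1
mincoin(7) = min(1+mincoin(6)=1+1=2, 1+mincoin(4)=1+2=3, 1+mincoin(1)=1+1=2) = 2
mincoin(8) = min(1+mincoin(7)=1+2=3, 1+mincoin(5)=1+3=4, 1+mincoin(2)=1+2=3, 1+mincoin(0)=1+0=1) = 1
mincoin(9) = min(1+mincoin(8)=1+1=2, 1+mincoin(6)=1+1=2, 1+mincoin(3)=1+1=2, 1+mincoin(1)=1+1=2) = 2
mincoin(10) = min(1+mincoin(9)=1+2=3, 1+mincoin(7)=1+2=3, 1+mincoin(4)=1+2=3, 1+mincoin(2)=1+2=3) = 3
mincoin(11) = min(1+mincoin(10)=1+3=4, 1+mincoin(8)=1+1=2, 1+mincoin(5)=1+3=4, 1+mincoin(3)=1+1=2) = 2
mincoin(12) = min(1+mincoin(11)=1+2=3, 1+mincoin(9)=1+2=3, 1+mincoin(6)=1+1=2, 1+mincoin(4)=1+2=3) = 2
mincoin(13) = min(1+mincoin(12)=1+2=3, 1+mincoin(10)=1+3=4, 1+mincoin(7)=1+2=3, 1+mincoin(5)=1+3=4) = 3
mincoin(14) = min(1+mincoin(13)=1+3=4, 1+mincoin(11)=1+2=3, 1+mincoin(8)=1+1=2, 1+mincoin(6)=1+1=2) = 2
mincoin(15) = min(1+mincoin(14)=1+2=3, 1+mincoin(12)=1+2=3, 1+mincoin(9)=1+2=3, 1+mincoin(7)=1+2=3) = 3
mincoin(16) = min(1+mincoin(15)=1+3=4, 1+mincoin(13)=1+3=4, 1+mincoin(10)=1+3=4, 1+mincoin(8)=1+1=2) = 2
mincoin(17) = min(1+mincoin(16)=1+2=3, 1+mincoin(14)=1+2=3, 1+mincoin(11)=1+2=3, 1+mincoin(9)=1+2=3) = 3
mincoin(18) = min(1+mincoin(17)=1+3=4, 1+mincoin(15)=1+3=4, 1+mincoin(12)=1+2=3, 1+mincoin(10)=1+3=4) = 3
mincoin(19) = min(1+mincoin(18)=1+3=4, 1+mincoin(16)=1+2=3, 1+mincoin(13)=1+3=4, 1+mincoin(11)=1+2=3) = 3
mincoin(20) = min(1+mincoin(19)=1+3=4, 1+mincoin(17)=1+3=4, 1+mincoin(14)=1+2=3, 1+mincoin(12)=1+2=3) = 3
mincoin(21) = min(1+mincoin(20)=1+3=4, 1+mincoin(18)=1+3=4, 1+mincoin(15)=1+3=4, 1+mincoin(13)=1+3=4) = 4
mincoin(22) = min(1+mincoin(21)=1+4=5, 1+mincoin(19)=1+3=4, 1+mincoin(16)=1+2=3, 1+mincoin(14)=1+2=3) = 3
mincoin(23) = min(1+mincoin(22)=1+3=4, 1+mincoin(20)=1+3=4, 1+mincoin(17)=1+3=4, 1+mincoin(15)=1+3=4) = 4
mincoin(24) = min(1+mincoin(23)=1+4=5, 1+mincoin(21)=1+4=5, 1+mincoin(18)=1+3=4, 1+mincoin(16)=1+2=3) = 3
mincoin(25) = min(1+mincoin(24)=1+3=4, 1+mincoin(22)=1+3=4, 1+mincoin(19)=1+3=4, 1+mincoin(17)=1+3=4) = 4
mincoin(26) = min(1+mincoin(25)=1+4=5, 1+mincoin(23)=1+4=5, 1+mincoin(20)=1+3=4, 1+mincoin(18)=1+3=4) = 4

4


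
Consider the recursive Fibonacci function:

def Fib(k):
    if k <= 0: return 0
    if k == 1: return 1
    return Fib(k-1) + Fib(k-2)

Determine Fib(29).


Computing Fib(29) bottom-up:
Fib(0) = 0
Fib(1) = 1
Fib(2) = Fib(1) + Fib(0) = 1 + 0 = 1
Fib(3) = Fib(2) + Fib(1) = 1 + 1 = 2
Fib(4) = Fib(3) + Fib(2) = 2 + 1 = 3
Fib(5) = Fib(4) + Fib(3) = 3 + 2 = 5
Fib(6) = Fib(5) + Fib(4) = 5 + 3 = 8
Fib(7) = Fib(6) + Fib(5) = 8 + 5 = 13
Fib(8) = Fib(7) + Fib(6) = 13 + 8 = 21
Fib(9) = Fib(8) + Fib(7) = 21 + 13 = 34
Fib(10) = Fib(9) + Fib(8) = 34 + 21 = 55
Fib(11) = Fib(10) + Fib(9) = 55 + 34 = 89
Fib(12) = Fib(11) + Fib(10) = 89 + 55 = 144
Fib(13) = Fib(12) + Fib(11) = 144 + 89 = 233
Fib(14) = Fib(13) + Fib(12) = 233 + 144 = 377
Fib(15) = Fib(14) + Fib(13) = 377 + 233 = 610
Fib(16) = Fib(15) + Fib(14) = 610 + 377 = 987
Fib(17) = Fib(16) + Fib(15) = 987 + 610 = 1597
Fib(18) = Fib(17) + Fib(16) = 1597 + 987 = 2584
Fib(19) = Fib(18) + Fib(17) = 2584 + 1597 = 4181
Fib(20) = Fib(19) + Fib(18) = 4181 + 2584 = 6765
Fib(21) = Fib(20) + Fib(19) = 6765 + 4181 = 10946
Fib(22) = Fib(21) + Fib(20) = 10946 + 6765 = 17711
Fib(23) = Fib(22) + Fib(21) = 17711 + 10946 = 28657
Fib(24) = Fib(23) + Fib(22) = 28657 + 17711 = 46368
Fib(25) = Fib(24) + Fib(23) = 46368 + 28657 = 75025
Fib(26) = Fib(25) + Fib(24) = 75025 + 46368 = 121393
Fib(27) = Fib(26) + Fib(25) = 121393 + 75025 = 196418
Fib(28) = Fib(27) + Fib(26) = 196418 + 121393 = 317811
Fib(29) = Fib(28) + Fib(27) = 317811 + 196418 = 514229

514229


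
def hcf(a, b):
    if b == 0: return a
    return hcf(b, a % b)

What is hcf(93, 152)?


hcf(93, 152) = hcf(152, 93)
hcf(152, 93) = hcf(93, 59)
hcf(93, 59) = hcf(59, 34)
hcf(59, 34) = hcf(34, 25)
hcf(34, 25) = hcf(25, 9)
hcf(25, 9) = hcf(9, 7)
hcf(9, 7) = hcf(7, 2)
hcf(7, 2) = hcf(2, 1)
hcf(2, 1) = hcf(1, 0)
hcf(1, 0) = 1  (base case)

1


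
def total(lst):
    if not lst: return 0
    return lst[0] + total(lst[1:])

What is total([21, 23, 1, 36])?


total([21, 23, 1, 36]) = 21 + total([23, 1, 36])
total([23, 1, 36]) = 23 + total([1, 36])
total([1, 36]) = 1 + total([36])
total([36]) = 36 + total([])
total([]) = 0  (base case)
Total: 21 + 23 + 1 + 36 + 0 = 81

81


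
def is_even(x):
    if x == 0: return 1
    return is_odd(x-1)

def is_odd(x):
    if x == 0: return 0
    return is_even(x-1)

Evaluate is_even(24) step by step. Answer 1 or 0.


is_even(24) = is_odd(23)
is_odd(23) = is_even(22)
is_even(22) = is_odd(21)
is_odd(21) = is_even(20)
is_even(20) = is_odd(19)
is_odd(19) = is_even(18)
is_even(18) = is_odd(17)
is_odd(17) = is_even(16)
is_even(16) = is_odd(15)
is_odd(15) = is_even(14)
is_even(14) = is_odd(13)
is_odd(13) = is_even(12)
is_even(12) = is_odd(11)
is_odd(11) = is_even(10)
is_even(10) = is_odd(9)
is_odd(9) = is_even(8)
is_even(8) = is_odd(7)
is_odd(7) = is_even(6)
is_even(6) = is_odd(5)
is_odd(5) = is_even(4)
is_even(4) = is_odd(3)
is_odd(3) = is_even(2)
is_even(2) = is_odd(1)
is_odd(1) = is_even(0)
is_even(0) = 1  (base case)
Result: 1

1


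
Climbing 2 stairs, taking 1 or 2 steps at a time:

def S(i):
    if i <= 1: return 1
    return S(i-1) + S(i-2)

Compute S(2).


Building up from base cases:
S(0) = 1
S(1) = 1
S(2) = S(1) + S(0) = 1 + 1 = 2

2


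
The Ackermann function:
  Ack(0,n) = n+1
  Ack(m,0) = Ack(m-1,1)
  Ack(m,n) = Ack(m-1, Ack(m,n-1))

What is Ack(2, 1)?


Ack(2, 1) = Ack(1, Ack(2, 0))
  Ack(2, 0) = Ack(1, 1)
    Ack(1, 1) = Ack(0, Ack(1, 0))
      Ack(1, 0) = Ack(0, 1)
        Ack(0, 1) = 2
      = Ack(0, 2)
      Ack(0, 2) = 3
  = Ack(1, 3)
  Ack(1, 3) = Ack(0, Ack(1, 2))
    Ack(1, 2) = Ack(0, Ack(1, 1))
      Ack(1, 1) = Ack(0, Ack(1, 0))
        Ack(1, 0) = Ack(0, 1)
          Ack(0, 1) = 2
        = Ack(0, 2)
        Ack(0, 2) = 3
      = Ack(0, 3)
      Ack(0, 3) = 4
    = Ack(0, 4)
    Ack(0, 4) = 5
Result: Ack(2, 1) = 5

5


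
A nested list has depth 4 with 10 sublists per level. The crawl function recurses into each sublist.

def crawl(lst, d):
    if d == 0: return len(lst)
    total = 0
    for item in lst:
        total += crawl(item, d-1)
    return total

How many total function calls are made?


At depth 0 (root): 1 call
At depth 1: each of 1 parents calls crawl on 10 children = 10 calls
At depth 2: each of 10 parents calls crawl on 10 children = 100 calls
At depth 3: each of 100 parents calls crawl on 10 children = 1000 calls
At depth 4: each of 1000 parents calls crawl on 10 children = 10000 calls
Total: 1 + 10 + 100 + 1000 + 10000 = 11111

11111


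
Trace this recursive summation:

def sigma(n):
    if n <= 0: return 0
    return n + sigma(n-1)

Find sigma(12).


sigma(12)
= 12 + 11 + 10 + 9 + 8 + 7 + 6 + 5 + 4 + 3 + 2 + 1 + sigma(0)
= 12 + 11 + 10 + 9 + 8 + 7 + 6 + 5 + 4 + 3 + 2 + 1 + 0
= 78

78


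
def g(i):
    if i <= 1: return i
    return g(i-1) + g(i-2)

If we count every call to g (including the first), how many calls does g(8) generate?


Let C(n) = total calls for g(n)
C(0) = 1, C(1) = 1
C(2) = 1 + C(1) + C(0) = 1 + 1 + 1 = 3
C(3) = 1 + C(2) + C(1) = 1 + 3 + 1 = 5
C(4) = 1 + C(3) + C(2) = 1 + 5 + 3 = 9
C(5) = 1 + C(4) + C(3) = 1 + 9 + 5 = 15
C(6) = 1 + C(5) + C(4) = 1 + 15 + 9 = 25
C(7) = 1 + C(6) + C(5) = 1 + 25 + 15 = 41
C(8) = 1 + C(7) + C(6) = 1 + 41 + 25 = 67

67


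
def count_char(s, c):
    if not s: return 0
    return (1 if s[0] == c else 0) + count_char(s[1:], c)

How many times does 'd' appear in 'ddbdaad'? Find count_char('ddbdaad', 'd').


s[0]='d' == 'd' -> 1
s[0]='d' == 'd' -> 1
s[0]='b' != 'd' -> 0
s[0]='d' == 'd' -> 1
s[0]='a' != 'd' -> 0
s[0]='a' != 'd' -> 0
s[0]='d' == 'd' -> 1
Sum: 1 + 1 + 0 + 1 + 0 + 0 + 1 = 4

4


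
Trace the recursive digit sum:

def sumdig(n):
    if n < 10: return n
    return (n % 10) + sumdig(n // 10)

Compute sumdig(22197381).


sumdig(22197381) = 1 + sumdig(2219738)
sumdig(2219738) = 8 + sumdig(221973)
sumdig(221973) = 3 + sumdig(22197)
sumdig(22197) = 7 + sumdig(2219)
sumdig(2219) = 9 + sumdig(221)
sumdig(221) = 1 + sumdig(22)
sumdig(22) = 2 + sumdig(2)
sumdig(2) = 2  (base case)
Total: 1 + 8 + 3 + 7 + 9 + 1 + 2 + 2 = 33

33


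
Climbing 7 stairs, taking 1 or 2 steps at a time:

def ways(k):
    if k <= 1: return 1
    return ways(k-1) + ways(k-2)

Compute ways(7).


Building up from base cases:
ways(0) = 1
ways(1) = 1
ways(2) = ways(1) + ways(0) = 1 + 1 = 2
ways(3) = ways(2) + ways(1) = 2 + 1 = 3
ways(4) = ways(3) + ways(2) = 3 + 2 = 5
ways(5) = ways(4) + ways(3) = 5 + 3 = 8
ways(6) = ways(5) + ways(4) = 8 + 5 = 13
ways(7) = ways(6) + ways(5) = 13 + 8 = 21

21


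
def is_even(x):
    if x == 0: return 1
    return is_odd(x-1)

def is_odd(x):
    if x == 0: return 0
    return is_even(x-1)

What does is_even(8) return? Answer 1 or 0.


is_even(8) = is_odd(7)
is_odd(7) = is_even(6)
is_even(6) = is_odd(5)
is_odd(5) = is_even(4)
is_even(4) = is_odd(3)
is_odd(3) = is_even(2)
is_even(2) = is_odd(1)
is_odd(1) = is_even(0)
is_even(0) = 1  (base case)
Result: 1

1


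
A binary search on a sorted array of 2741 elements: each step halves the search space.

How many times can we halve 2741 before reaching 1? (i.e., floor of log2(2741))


2741 / 2 = 1370
1370 / 2 = 685
685 / 2 = 342
342 / 2 = 171
171 / 2 = 85
85 / 2 = 42
42 / 2 = 21
21 / 2 = 10
10 / 2 = 5
5 / 2 = 2
2 / 2 = 1
Reached 1 after 11 halvings

11


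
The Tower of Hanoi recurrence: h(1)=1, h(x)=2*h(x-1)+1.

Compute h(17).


h(17) = 2 * h(16) + 1
h(16) = 2 * h(15) + 1
h(15) = 2 * h(14) + 1
h(14) = 2 * h(13) + 1
h(13) = 2 * h(12) + 1
h(12) = 2 * h(11) + 1
h(11) = 2 * h(10) + 1
h(10) = 2 * h(9) + 1
h(9) = 2 * h(8) + 1
h(8) = 2 * h(7) + 1
h(7) = 2 * h(6) + 1
h(6) = 2 * h(5) + 1
h(5) = 2 * h(4) + 1
h(4) = 2 * h(3) + 1
h(3) = 2 * h(2) + 1
h(2) = 2 * h(1) + 1
h(1) = 1  (base case)
h(2) = 2 * 1 + 1 = 3
h(3) = 2 * 3 + 1 = 7
h(4) = 2 * 7 + 1 = 15
h(5) = 2 * 15 + 1 = 31
h(6) = 2 * 31 + 1 = 63
h(7) = 2 * 63 + 1 = 127
h(8) = 2 * 127 + 1 = 255
h(9) = 2 * 255 + 1 = 511
h(10) = 2 * 511 + 1 = 1023
h(11) = 2 * 1023 + 1 = 2047
h(12) = 2 * 2047 + 1 = 4095
h(13) = 2 * 4095 + 1 = 8191
h(14) = 2 * 8191 + 1 = 16383
h(15) = 2 * 16383 + 1 = 32767
h(16) = 2 * 32767 + 1 = 65535
h(17) = 2 * 65535 + 1 = 131071

131071


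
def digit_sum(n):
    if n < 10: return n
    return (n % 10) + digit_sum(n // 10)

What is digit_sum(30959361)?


digit_sum(30959361) = 1 + digit_sum(3095936)
digit_sum(3095936) = 6 + digit_sum(309593)
digit_sum(309593) = 3 + digit_sum(30959)
digit_sum(30959) = 9 + digit_sum(3095)
digit_sum(3095) = 5 + digit_sum(309)
digit_sum(309) = 9 + digit_sum(30)
digit_sum(30) = 0 + digit_sum(3)
digit_sum(3) = 3  (base case)
Total: 1 + 6 + 3 + 9 + 5 + 9 + 0 + 3 = 36

36


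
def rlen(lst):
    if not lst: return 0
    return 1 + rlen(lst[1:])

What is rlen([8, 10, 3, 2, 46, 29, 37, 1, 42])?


rlen([8, 10, 3, 2, 46, 29, 37, 1, 42]) = 1 + rlen([10, 3, 2, 46, 29, 37, 1, 42])
rlen([10, 3, 2, 46, 29, 37, 1, 42]) = 1 + rlen([3, 2, 46, 29, 37, 1, 42])
rlen([3, 2, 46, 29, 37, 1, 42]) = 1 + rlen([2, 46, 29, 37, 1, 42])
rlen([2, 46, 29, 37, 1, 42]) = 1 + rlen([46, 29, 37, 1, 42])
rlen([46, 29, 37, 1, 42]) = 1 + rlen([29, 37, 1, 42])
rlen([29, 37, 1, 42]) = 1 + rlen([37, 1, 42])
rlen([37, 1, 42]) = 1 + rlen([1, 42])
rlen([1, 42]) = 1 + rlen([42])
rlen([42]) = 1 + rlen([])
rlen([]) = 0  (base case)
Unwinding: 1 + 1 + 1 + 1 + 1 + 1 + 1 + 1 + 1 + 0 = 9

9


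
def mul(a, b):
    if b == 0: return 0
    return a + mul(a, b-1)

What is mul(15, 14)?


mul(15, 14) = 15 + mul(15, 13)
mul(15, 13) = 15 + mul(15, 12)
mul(15, 12) = 15 + mul(15, 11)
mul(15, 11) = 15 + mul(15, 10)
mul(15, 10) = 15 + mul(15, 9)
mul(15, 9) = 15 + mul(15, 8)
mul(15, 8) = 15 + mul(15, 7)
mul(15, 7) = 15 + mul(15, 6)
mul(15, 6) = 15 + mul(15, 5)
mul(15, 5) = 15 + mul(15, 4)
mul(15, 4) = 15 + mul(15, 3)
mul(15, 3) = 15 + mul(15, 2)
mul(15, 2) = 15 + mul(15, 1)
mul(15, 1) = 15 + mul(15, 0)
mul(15, 0) = 0  (base case)
Total: 15 + 15 + 15 + 15 + 15 + 15 + 15 + 15 + 15 + 15 + 15 + 15 + 15 + 15 + 0 = 210

210


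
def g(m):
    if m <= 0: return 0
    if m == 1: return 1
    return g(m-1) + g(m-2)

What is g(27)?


Computing g(27) bottom-up:
g(0) = 0
g(1) = 1
g(2) = g(1) + g(0) = 1 + 0 = 1
g(3) = g(2) + g(1) = 1 + 1 = 2
g(4) = g(3) + g(2) = 2 + 1 = 3
g(5) = g(4) + g(3) = 3 + 2 = 5
g(6) = g(5) + g(4) = 5 + 3 = 8
g(7) = g(6) + g(5) = 8 + 5 = 13
g(8) = g(7) + g(6) = 13 + 8 = 21
g(9) = g(8) + g(7) = 21 + 13 = 34
g(10) = g(9) + g(8) = 34 + 21 = 55
g(11) = g(10) + g(9) = 55 + 34 = 89
g(12) = g(11) + g(10) = 89 + 55 = 144
g(13) = g(12) + g(11) = 144 + 89 = 233
g(14) = g(13) + g(12) = 233 + 144 = 377
g(15) = g(14) + g(13) = 377 + 233 = 610
g(16) = g(15) + g(14) = 610 + 377 = 987
g(17) = g(16) + g(15) = 987 + 610 = 1597
g(18) = g(17) + g(16) = 1597 + 987 = 2584
g(19) = g(18) + g(17) = 2584 + 1597 = 4181
g(20) = g(19) + g(18) = 4181 + 2584 = 6765
g(21) = g(20) + g(19) = 6765 + 4181 = 10946
g(22) = g(21) + g(20) = 10946 + 6765 = 17711
g(23) = g(22) + g(21) = 17711 + 10946 = 28657
g(24) = g(23) + g(22) = 28657 + 17711 = 46368
g(25) = g(24) + g(23) = 46368 + 28657 = 75025
g(26) = g(25) + g(24) = 75025 + 46368 = 121393
g(27) = g(26) + g(25) = 121393 + 75025 = 196418

196418


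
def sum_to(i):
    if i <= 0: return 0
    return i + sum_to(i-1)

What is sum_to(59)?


sum_to(59)
= 59 + 58 + 57 + 56 + 55 + 54 + 53 + 52 + 51 + 50 + 49 + 48 + 47 + 46 + 45 + 44 + 43 + 42 + 41 + 40 + 39 + 38 + 37 + 36 + 35 + 34 + 33 + 32 + 31 + 30 + 29 + 28 + 27 + 26 + 25 + 24 + 23 + 22 + 21 + 20 + 19 + 18 + 17 + 16 + 15 + 14 + 13 + 12 + 11 + 10 + 9 + 8 + 7 + 6 + 5 + 4 + 3 + 2 + 1 + sum_to(0)
= 59 + 58 + 57 + 56 + 55 + 54 + 53 + 52 + 51 + 50 + 49 + 48 + 47 + 46 + 45 + 44 + 43 + 42 + 41 + 40 + 39 + 38 + 37 + 36 + 35 + 34 + 33 + 32 + 31 + 30 + 29 + 28 + 27 + 26 + 25 + 24 + 23 + 22 + 21 + 20 + 19 + 18 + 17 + 16 + 15 + 14 + 13 + 12 + 11 + 10 + 9 + 8 + 7 + 6 + 5 + 4 + 3 + 2 + 1 + 0
= 1770

1770


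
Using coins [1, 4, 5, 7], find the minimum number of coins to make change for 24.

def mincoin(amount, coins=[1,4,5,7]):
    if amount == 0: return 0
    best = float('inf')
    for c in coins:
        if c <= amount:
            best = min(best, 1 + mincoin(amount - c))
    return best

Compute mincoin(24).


Building up with DP:
mincoin(0) = 0
mincoin(1) = min(1+mincoin(0)=1+0=1) = 1
mincoin(2) = min(1+mincoin(1)=1+1=2) = 2
mincoin(3) = min(1+mincoin(2)=1+2=3) = 3
mincoin(4) = min(1+mincoin(3)=1+3=4, 1+mincoin(0)=1+0=1) = 1
mincoin(5) = min(1+mincoin(4)=1+1=2, 1+mincoin(1)=1+1=2, 1+mincoin(0)=1+0=1) = 1
mincoin(6) = min(1+mincoin(5)=1+1=2, 1+mincoin(2)=1+2=3, 1+mincoin(1)=1+1=2) = 2
mincoin(7) = min(1+mincoin(6)=1+2=3, 1+mincoin(3)=1+3=4, 1+mincoin(2)=1+2=3, 1+mincoin(0)=1+0=1) = 1
mincoin(8) = min(1+mincoin(7)=1+1=2, 1+mincoin(4)=1+1=2, 1+mincoin(3)=1+3=4, 1+mincoin(1)=1+1=2) = 2
mincoin(9) = min(1+mincoin(8)=1+2=3, 1+mincoin(5)=1+1=2, 1+mincoin(4)=1+1=2, 1+mincoin(2)=1+2=3) = 2
mincoin(10) = min(1+mincoin(9)=1+2=3, 1+mincoin(6)=1+2=3, 1+mincoin(5)=1+1=2, 1+mincoin(3)=1+3=4) = 2
mincoin(11) = min(1+mincoin(10)=1+2=3, 1+mincoin(7)=1+1=2, 1+mincoin(6)=1+2=3, 1+mincoin(4)=1+1=2) = 2
mincoin(12) = min(1+mincoin(11)=1+2=3, 1+mincoin(8)=1+2=3, 1+mincoin(7)=1+1=2, 1+mincoin(5)=1+1=2) = 2
mincoin(13) = min(1+mincoin(12)=1+2=3, 1+mincoin(9)=1+2=3, 1+mincoin(8)=1+2=3, 1+mincoin(6)=1+2=3) = 3
mincoin(14) = min(1+mincoin(13)=1+3=4, 1+mincoin(10)=1+2=3, 1+mincoin(9)=1+2=3, 1+mincoin(7)=1+1=2) = 2
mincoin(15) = min(1+mincoin(14)=1+2=3, 1+mincoin(11)=1+2=3, 1+mincoin(10)=1+2=3, 1+mincoin(8)=1+2=3) = 3
mincoin(16) = min(1+mincoin(15)=1+3=4, 1+mincoin(12)=1+2=3, 1+mincoin(11)=1+2=3, 1+mincoin(9)=1+2=3) = 3
mincoin(17) = min(1+mincoin(16)=1+3=4, 1+mincoin(13)=1+3=4, 1+mincoin(12)=1+2=3, 1+mincoin(10)=1+2=3) = 3
mincoin(18) = min(1+mincoin(17)=1+3=4, 1+mincoin(14)=1+2=3, 1+mincoin(13)=1+3=4, 1+mincoin(11)=1+2=3) = 3
mincoin(19) = min(1+mincoin(18)=1+3=4, 1+mincoin(15)=1+3=4, 1+mincoin(14)=1+2=3, 1+mincoin(12)=1+2=3) = 3
mincoin(20) = min(1+mincoin(19)=1+3=4, 1+mincoin(16)=1+3=4, 1+mincoin(15)=1+3=4, 1+mincoin(13)=1+3=4) = 4
mincoin(21) = min(1+mincoin(20)=1+4=5, 1+mincoin(17)=1+3=4, 1+mincoin(16)=1+3=4, 1+mincoin(14)=1+2=3) = 3
mincoin(22) = min(1+mincoin(21)=1+3=4, 1+mincoin(18)=1+3=4, 1+mincoin(17)=1+3=4, 1+mincoin(15)=1+3=4) = 4
mincoin(23) = min(1+mincoin(22)=1+4=5, 1+mincoin(19)=1+3=4, 1+mincoin(18)=1+3=4, 1+mincoin(16)=1+3=4) = 4
mincoin(24) = min(1+mincoin(23)=1+4=5, 1+mincoin(20)=1+4=5, 1+mincoin(19)=1+3=4, 1+mincoin(17)=1+3=4) = 4

4


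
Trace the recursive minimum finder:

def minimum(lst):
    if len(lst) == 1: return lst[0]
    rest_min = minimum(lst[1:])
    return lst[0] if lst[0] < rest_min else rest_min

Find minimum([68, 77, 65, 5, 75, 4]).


minimum([68, 77, 65, 5, 75, 4]): compare 68 with minimum([77, 65, 5, 75, 4])
minimum([77, 65, 5, 75, 4]): compare 77 with minimum([65, 5, 75, 4])
minimum([65, 5, 75, 4]): compare 65 with minimum([5, 75, 4])
minimum([5, 75, 4]): compare 5 with minimum([75, 4])
minimum([75, 4]): compare 75 with minimum([4])
minimum([4]) = 4  (base case)
Compare 75 with 4 -> 4
Compare 5 with 4 -> 4
Compare 65 with 4 -> 4
Compare 77 with 4 -> 4
Compare 68 with 4 -> 4

4


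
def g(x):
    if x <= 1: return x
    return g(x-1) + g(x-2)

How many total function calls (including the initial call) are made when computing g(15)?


Let C(n) = total calls for g(n)
C(0) = 1, C(1) = 1
C(2) = 1 + C(1) + C(0) = 1 + 1 + 1 = 3
C(3) = 1 + C(2) + C(1) = 1 + 3 + 1 = 5
C(4) = 1 + C(3) + C(2) = 1 + 5 + 3 = 9
C(5) = 1 + C(4) + C(3) = 1 + 9 + 5 = 15
C(6) = 1 + C(5) + C(4) = 1 + 15 + 9 = 25
C(7) = 1 + C(6) + C(5) = 1 + 25 + 15 = 41
C(8) = 1 + C(7) + C(6) = 1 + 41 + 25 = 67
C(9) = 1 + C(8) + C(7) = 1 + 67 + 41 = 109
C(10) = 1 + C(9) + C(8) = 1 + 109 + 67 = 177
C(11) = 1 + C(10) + C(9) = 1 + 177 + 109 = 287
C(12) = 1 + C(11) + C(10) = 1 + 287 + 177 = 465
C(13) = 1 + C(12) + C(11) = 1 + 465 + 287 = 753
C(14) = 1 + C(13) + C(12) = 1 + 753 + 465 = 1219
C(15) = 1 + C(14) + C(13) = 1 + 1219 + 753 = 1973

1973


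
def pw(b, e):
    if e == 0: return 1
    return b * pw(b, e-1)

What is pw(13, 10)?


pw(13, 10)
= 13 * pw(13, 9)
= 13 * 13 * pw(13, 8)
= 13 * 13 * 13 * pw(13, 7)
= 13 * 13 * 13 * 13 * pw(13, 6)
= 13 * 13 * 13 * 13 * 13 * pw(13, 5)
= 13 * 13 * 13 * 13 * 13 * 13 * pw(13, 4)
= 13 * 13 * 13 * 13 * 13 * 13 * 13 * pw(13, 3)
= 13 * 13 * 13 * 13 * 13 * 13 * 13 * 13 * pw(13, 2)
= 13 * 13 * 13 * 13 * 13 * 13 * 13 * 13 * 13 * pw(13, 1)
= 13 * 13 * 13 * 13 * 13 * 13 * 13 * 13 * 13 * 13 * pw(13, 0)
= 13 * 13 * 13 * 13 * 13 * 13 * 13 * 13 * 13 * 13 * 1
= 137858491849

137858491849


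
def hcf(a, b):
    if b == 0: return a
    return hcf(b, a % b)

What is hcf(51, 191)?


hcf(51, 191) = hcf(191, 51)
hcf(191, 51) = hcf(51, 38)
hcf(51, 38) = hcf(38, 13)
hcf(38, 13) = hcf(13, 12)
hcf(13, 12) = hcf(12, 1)
hcf(12, 1) = hcf(1, 0)
hcf(1, 0) = 1  (base case)

1


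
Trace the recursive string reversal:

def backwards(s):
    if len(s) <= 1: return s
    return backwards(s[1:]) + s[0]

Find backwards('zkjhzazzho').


backwards('zkjhzazzho') = backwards('kjhzazzho') + 'z'
backwards('kjhzazzho') = backwards('jhzazzho') + 'k'
backwards('jhzazzho') = backwards('hzazzho') + 'j'
backwards('hzazzho') = backwards('zazzho') + 'h'
backwards('zazzho') = backwards('azzho') + 'z'
backwards('azzho') = backwards('zzho') + 'a'
backwards('zzho') = backwards('zho') + 'z'
backwards('zho') = backwards('ho') + 'z'
backwards('ho') = backwards('o') + 'h'
backwards('o') = 'o'  (base case)
Concatenating: 'o' + 'h' + 'z' + 'z' + 'a' + 'z' + 'h' + 'j' + 'k' + 'z' = 'ohzzazhjkz'

ohzzazhjkz


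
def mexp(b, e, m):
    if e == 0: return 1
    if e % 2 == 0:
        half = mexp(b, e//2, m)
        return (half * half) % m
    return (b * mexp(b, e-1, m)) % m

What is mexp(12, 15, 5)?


mexp(12, 15, 5): e is odd, compute mexp(12, 14, 5)
  mexp(12, 14, 5): e is even, compute mexp(12, 7, 5)
    mexp(12, 7, 5): e is odd, compute mexp(12, 6, 5)
      mexp(12, 6, 5): e is even, compute mexp(12, 3, 5)
        mexp(12, 3, 5): e is odd, compute mexp(12, 2, 5)
          mexp(12, 2, 5): e is even, compute mexp(12, 1, 5)
          mexp(12, 1, 5): e is odd, compute mexp(12, 0, 5)
          mexp(12, 0, 5) = 1
          (12 * 1) % 5 = 2
          half=2, (2*2) % 5 = 4
        (12 * 4) % 5 = 3
      half=3, (3*3) % 5 = 4
    (12 * 4) % 5 = 3
  half=3, (3*3) % 5 = 4
(12 * 4) % 5 = 3

3


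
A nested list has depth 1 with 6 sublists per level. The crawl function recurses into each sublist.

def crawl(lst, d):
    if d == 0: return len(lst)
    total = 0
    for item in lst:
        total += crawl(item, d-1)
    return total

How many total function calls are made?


At depth 0 (root): 1 call
At depth 1: each of 1 parents calls crawl on 6 children = 6 calls
Total: 1 + 6 = 7

7


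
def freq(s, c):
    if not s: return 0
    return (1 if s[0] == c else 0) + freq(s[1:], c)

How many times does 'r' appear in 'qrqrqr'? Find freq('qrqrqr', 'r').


s[0]='q' != 'r' -> 0
s[0]='r' == 'r' -> 1
s[0]='q' != 'r' -> 0
s[0]='r' == 'r' -> 1
s[0]='q' != 'r' -> 0
s[0]='r' == 'r' -> 1
Sum: 0 + 1 + 0 + 1 + 0 + 1 = 3

3


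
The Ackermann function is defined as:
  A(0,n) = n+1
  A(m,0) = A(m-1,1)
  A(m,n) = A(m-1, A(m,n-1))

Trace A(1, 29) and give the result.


A(1, 29) = A(0, A(1, 28))
  A(1, 28) = A(0, A(1, 27))
    A(1, 27) = A(0, A(1, 26))
      A(1, 26) = A(0, A(1, 25))
        A(1, 25) = A(0, A(1, 24))
          A(1, 24) = A(0, A(1, 23))
          A(1, 23) = A(0, A(1, 22))
          A(1, 22) = A(0, A(1, 21))
          A(1, 21) = A(0, A(1, 20))
          A(1, 20) = A(0, A(1, 19))
          A(1, 19) = A(0, A(1, 18))
          A(1, 18) = A(0, A(1, 17))
          A(1, 17) = A(0, A(1, 16))
          A(1, 16) = A(0, A(1, 15))
          A(1, 15) = A(0, A(1, 14))
          A(1, 14) = A(0, A(1, 13))
          A(1, 13) = A(0, A(1, 12))
          A(1, 12) = A(0, A(1, 11))
          A(1, 11) = A(0, A(1, 10))
          A(1, 10) = A(0, A(1, 9))
          A(1, 9) = A(0, A(1, 8))
          A(1, 8) = A(0, A(1, 7))
          A(1, 7) = A(0, A(1, 6))
          A(1, 6) = A(0, A(1, 5))
          A(1, 5) = A(0, A(1, 4))
... (trace truncated)
Result: A(1, 29) = 31

31


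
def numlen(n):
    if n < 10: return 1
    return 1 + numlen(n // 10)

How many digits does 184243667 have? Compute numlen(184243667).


numlen(184243667) = 1 + numlen(18424366)
numlen(18424366) = 1 + numlen(1842436)
numlen(1842436) = 1 + numlen(184243)
numlen(184243) = 1 + numlen(18424)
numlen(18424) = 1 + numlen(1842)
numlen(1842) = 1 + numlen(184)
numlen(184) = 1 + numlen(18)
numlen(18) = 1 + numlen(1)
numlen(1) = 1  (base case: 1 < 10)
Unwinding: 1 + 1 + 1 + 1 + 1 + 1 + 1 + 1 + 1 = 9

9


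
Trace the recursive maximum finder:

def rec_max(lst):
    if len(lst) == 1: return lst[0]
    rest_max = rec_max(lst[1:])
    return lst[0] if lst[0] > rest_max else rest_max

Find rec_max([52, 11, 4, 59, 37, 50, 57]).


rec_max([52, 11, 4, 59, 37, 50, 57]): compare 52 with rec_max([11, 4, 59, 37, 50, 57])
rec_max([11, 4, 59, 37, 50, 57]): compare 11 with rec_max([4, 59, 37, 50, 57])
rec_max([4, 59, 37, 50, 57]): compare 4 with rec_max([59, 37, 50, 57])
rec_max([59, 37, 50, 57]): compare 59 with rec_max([37, 50, 57])
rec_max([37, 50, 57]): compare 37 with rec_max([50, 57])
rec_max([50, 57]): compare 50 with rec_max([57])
rec_max([57]) = 57  (base case)
Compare 50 with 57 -> 57
Compare 37 with 57 -> 57
Compare 59 with 57 -> 59
Compare 4 with 59 -> 59
Compare 11 with 59 -> 59
Compare 52 with 59 -> 59

59


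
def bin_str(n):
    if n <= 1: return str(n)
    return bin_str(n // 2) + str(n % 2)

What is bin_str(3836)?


bin_str(3836) = bin_str(1918) + '0'
bin_str(1918) = bin_str(959) + '0'
bin_str(959) = bin_str(479) + '1'
bin_str(479) = bin_str(239) + '1'
bin_str(239) = bin_str(119) + '1'
bin_str(119) = bin_str(59) + '1'
bin_str(59) = bin_str(29) + '1'
bin_str(29) = bin_str(14) + '1'
bin_str(14) = bin_str(7) + '0'
bin_str(7) = bin_str(3) + '1'
bin_str(3) = bin_str(1) + '1'
bin_str(1) = '1'  (base case)
Concatenating: '1' + '1' + '1' + '0' + '1' + '1' + '1' + '1' + '1' + '1' + '0' + '0' = '111011111100'

111011111100


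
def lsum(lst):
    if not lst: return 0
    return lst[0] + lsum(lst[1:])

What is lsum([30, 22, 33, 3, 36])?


lsum([30, 22, 33, 3, 36]) = 30 + lsum([22, 33, 3, 36])
lsum([22, 33, 3, 36]) = 22 + lsum([33, 3, 36])
lsum([33, 3, 36]) = 33 + lsum([3, 36])
lsum([3, 36]) = 3 + lsum([36])
lsum([36]) = 36 + lsum([])
lsum([]) = 0  (base case)
Total: 30 + 22 + 33 + 3 + 36 + 0 = 124

124


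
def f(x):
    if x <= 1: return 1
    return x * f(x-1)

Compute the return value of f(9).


f(9)
= 9 * f(8)
= 9 * 8 * f(7)
= 9 * 8 * 7 * f(6)
= 9 * 8 * 7 * 6 * f(5)
= 9 * 8 * 7 * 6 * 5 * f(4)
= 9 * 8 * 7 * 6 * 5 * 4 * f(3)
= 9 * 8 * 7 * 6 * 5 * 4 * 3 * f(2)
= 9 * 8 * 7 * 6 * 5 * 4 * 3 * 2 * f(1)
= 9 * 8 * 7 * 6 * 5 * 4 * 3 * 2 * 1
= 362880

362880


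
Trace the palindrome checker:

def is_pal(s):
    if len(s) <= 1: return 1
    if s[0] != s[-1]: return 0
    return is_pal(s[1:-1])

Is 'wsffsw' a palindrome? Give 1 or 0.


is_pal('wsffsw'): s[0]='w' == s[-1]='w' -> check is_pal('sffs')
is_pal('sffs'): s[0]='s' == s[-1]='s' -> check is_pal('ff')
is_pal('ff'): s[0]='f' == s[-1]='f' -> check is_pal('')
is_pal(''): len <= 1 -> return 1  (base case)
Result: 1 (palindrome)

1


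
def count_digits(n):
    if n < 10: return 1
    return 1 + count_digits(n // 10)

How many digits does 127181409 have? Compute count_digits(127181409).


count_digits(127181409) = 1 + count_digits(12718140)
count_digits(12718140) = 1 + count_digits(1271814)
count_digits(1271814) = 1 + count_digits(127181)
count_digits(127181) = 1 + count_digits(12718)
count_digits(12718) = 1 + count_digits(1271)
count_digits(1271) = 1 + count_digits(127)
count_digits(127) = 1 + count_digits(12)
count_digits(12) = 1 + count_digits(1)
count_digits(1) = 1  (base case: 1 < 10)
Unwinding: 1 + 1 + 1 + 1 + 1 + 1 + 1 + 1 + 1 = 9

9


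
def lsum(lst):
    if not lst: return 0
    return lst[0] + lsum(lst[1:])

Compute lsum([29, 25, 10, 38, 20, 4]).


lsum([29, 25, 10, 38, 20, 4]) = 29 + lsum([25, 10, 38, 20, 4])
lsum([25, 10, 38, 20, 4]) = 25 + lsum([10, 38, 20, 4])
lsum([10, 38, 20, 4]) = 10 + lsum([38, 20, 4])
lsum([38, 20, 4]) = 38 + lsum([20, 4])
lsum([20, 4]) = 20 + lsum([4])
lsum([4]) = 4 + lsum([])
lsum([]) = 0  (base case)
Total: 29 + 25 + 10 + 38 + 20 + 4 + 0 = 126

126


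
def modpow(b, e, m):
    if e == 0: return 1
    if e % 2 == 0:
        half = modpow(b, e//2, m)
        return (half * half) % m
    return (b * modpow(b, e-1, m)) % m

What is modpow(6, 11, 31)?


modpow(6, 11, 31): e is odd, compute modpow(6, 10, 31)
  modpow(6, 10, 31): e is even, compute modpow(6, 5, 31)
    modpow(6, 5, 31): e is odd, compute modpow(6, 4, 31)
      modpow(6, 4, 31): e is even, compute modpow(6, 2, 31)
        modpow(6, 2, 31): e is even, compute modpow(6, 1, 31)
          modpow(6, 1, 31): e is odd, compute modpow(6, 0, 31)
          modpow(6, 0, 31) = 1
          (6 * 1) % 31 = 6
        half=6, (6*6) % 31 = 5
      half=5, (5*5) % 31 = 25
    (6 * 25) % 31 = 26
  half=26, (26*26) % 31 = 25
(6 * 25) % 31 = 26

26


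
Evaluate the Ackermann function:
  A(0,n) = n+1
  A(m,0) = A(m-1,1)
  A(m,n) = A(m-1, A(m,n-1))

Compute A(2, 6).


A(2, 6) = A(1, A(2, 5))
  A(2, 5) = A(1, A(2, 4))
    A(2, 4) = A(1, A(2, 3))
      A(2, 3) = A(1, A(2, 2))
        A(2, 2) = A(1, A(2, 1))
          A(2, 1) = A(1, A(2, 0))
          A(2, 0) = A(1, 1)
          A(1, 1) = A(0, A(1, 0))
          A(1, 0) = A(0, 1)
          A(0, 1) = 2
            = A(0, 2)
          A(0, 2) = 3
            = A(1, 3)
          A(1, 3) = A(0, A(1, 2))
          A(1, 2) = A(0, A(1, 1))
          A(1, 1) = A(0, A(1, 0))
          A(1, 0) = A(0, 1)
          A(0, 1) = 2
            = A(0, 2)
          A(0, 2) = 3
            = A(0, 3)
          A(0, 3) = 4
            = A(0, 4)
          A(0, 4) = 5
          = A(1, 5)
... (trace truncated)
Result: A(2, 6) = 15

15


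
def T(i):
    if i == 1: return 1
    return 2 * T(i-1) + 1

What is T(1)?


T(1) = 1  (base case)

1


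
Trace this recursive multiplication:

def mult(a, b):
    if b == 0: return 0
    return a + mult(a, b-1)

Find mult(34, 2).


mult(34, 2) = 34 + mult(34, 1)
mult(34, 1) = 34 + mult(34, 0)
mult(34, 0) = 0  (base case)
Total: 34 + 34 + 0 = 68

68


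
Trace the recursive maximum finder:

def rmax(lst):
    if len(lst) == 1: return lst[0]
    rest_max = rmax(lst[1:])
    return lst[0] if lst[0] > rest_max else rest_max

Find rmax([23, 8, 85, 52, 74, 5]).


rmax([23, 8, 85, 52, 74, 5]): compare 23 with rmax([8, 85, 52, 74, 5])
rmax([8, 85, 52, 74, 5]): compare 8 with rmax([85, 52, 74, 5])
rmax([85, 52, 74, 5]): compare 85 with rmax([52, 74, 5])
rmax([52, 74, 5]): compare 52 with rmax([74, 5])
rmax([74, 5]): compare 74 with rmax([5])
rmax([5]) = 5  (base case)
Compare 74 with 5 -> 74
Compare 52 with 74 -> 74
Compare 85 with 74 -> 85
Compare 8 with 85 -> 85
Compare 23 with 85 -> 85

85


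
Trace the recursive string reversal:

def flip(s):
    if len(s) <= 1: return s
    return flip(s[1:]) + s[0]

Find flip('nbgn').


flip('nbgn') = flip('bgn') + 'n'
flip('bgn') = flip('gn') + 'b'
flip('gn') = flip('n') + 'g'
flip('n') = 'n'  (base case)
Concatenating: 'n' + 'g' + 'b' + 'n' = 'ngbn'

ngbn


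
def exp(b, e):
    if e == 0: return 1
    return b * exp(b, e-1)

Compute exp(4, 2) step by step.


exp(4, 2)
= 4 * exp(4, 1)
= 4 * 4 * exp(4, 0)
= 4 * 4 * 1
= 16

16


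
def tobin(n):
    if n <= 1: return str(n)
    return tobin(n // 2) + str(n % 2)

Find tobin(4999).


tobin(4999) = tobin(2499) + '1'
tobin(2499) = tobin(1249) + '1'
tobin(1249) = tobin(624) + '1'
tobin(624) = tobin(312) + '0'
tobin(312) = tobin(156) + '0'
tobin(156) = tobin(78) + '0'
tobin(78) = tobin(39) + '0'
tobin(39) = tobin(19) + '1'
tobin(19) = tobin(9) + '1'
tobin(9) = tobin(4) + '1'
tobin(4) = tobin(2) + '0'
tobin(2) = tobin(1) + '0'
tobin(1) = '1'  (base case)
Concatenating: '1' + '0' + '0' + '1' + '1' + '1' + '0' + '0' + '0' + '0' + '1' + '1' + '1' = '1001110000111'

1001110000111


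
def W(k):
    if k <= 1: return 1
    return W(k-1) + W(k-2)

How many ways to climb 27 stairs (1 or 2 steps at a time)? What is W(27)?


Building up from base cases:
W(0) = 1
W(1) = 1
W(2) = W(1) + W(0) = 1 + 1 = 2
W(3) = W(2) + W(1) = 2 + 1 = 3
W(4) = W(3) + W(2) = 3 + 2 = 5
W(5) = W(4) + W(3) = 5 + 3 = 8
W(6) = W(5) + W(4) = 8 + 5 = 13
W(7) = W(6) + W(5) = 13 + 8 = 21
W(8) = W(7) + W(6) = 21 + 13 = 34
W(9) = W(8) + W(7) = 34 + 21 = 55
W(10) = W(9) + W(8) = 55 + 34 = 89
W(11) = W(10) + W(9) = 89 + 55 = 144
W(12) = W(11) + W(10) = 144 + 89 = 233
W(13) = W(12) + W(11) = 233 + 144 = 377
W(14) = W(13) + W(12) = 377 + 233 = 610
W(15) = W(14) + W(13) = 610 + 377 = 987
W(16) = W(15) + W(14) = 987 + 610 = 1597
W(17) = W(16) + W(15) = 1597 + 987 = 2584
W(18) = W(17) + W(16) = 2584 + 1597 = 4181
W(19) = W(18) + W(17) = 4181 + 2584 = 6765
W(20) = W(19) + W(18) = 6765 + 4181 = 10946
W(21) = W(20) + W(19) = 10946 + 6765 = 17711
W(22) = W(21) + W(20) = 17711 + 10946 = 28657
W(23) = W(22) + W(21) = 28657 + 17711 = 46368
W(24) = W(23) + W(22) = 46368 + 28657 = 75025
W(25) = W(24) + W(23) = 75025 + 46368 = 121393
W(26) = W(25) + W(24) = 121393 + 75025 = 196418
W(27) = W(26) + W(25) = 196418 + 121393 = 317811

317811


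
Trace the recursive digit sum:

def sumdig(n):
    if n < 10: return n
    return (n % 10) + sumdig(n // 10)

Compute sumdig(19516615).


sumdig(19516615) = 5 + sumdig(1951661)
sumdig(1951661) = 1 + sumdig(195166)
sumdig(195166) = 6 + sumdig(19516)
sumdig(19516) = 6 + sumdig(1951)
sumdig(1951) = 1 + sumdig(195)
sumdig(195) = 5 + sumdig(19)
sumdig(19) = 9 + sumdig(1)
sumdig(1) = 1  (base case)
Total: 5 + 1 + 6 + 6 + 1 + 5 + 9 + 1 = 34

34


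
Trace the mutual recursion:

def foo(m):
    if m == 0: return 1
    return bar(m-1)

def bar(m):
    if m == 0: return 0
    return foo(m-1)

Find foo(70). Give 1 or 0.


foo(70) = bar(69)
bar(69) = foo(68)
foo(68) = bar(67)
bar(67) = foo(66)
foo(66) = bar(65)
bar(65) = foo(64)
foo(64) = bar(63)
bar(63) = foo(62)
foo(62) = bar(61)
bar(61) = foo(60)
foo(60) = bar(59)
bar(59) = foo(58)
foo(58) = bar(57)
bar(57) = foo(56)
foo(56) = bar(55)
bar(55) = foo(54)
foo(54) = bar(53)
bar(53) = foo(52)
foo(52) = bar(51)
bar(51) = foo(50)
foo(50) = bar(49)
bar(49) = foo(48)
foo(48) = bar(47)
bar(47) = foo(46)
foo(46) = bar(45)
bar(45) = foo(44)
foo(44) = bar(43)
bar(43) = foo(42)
foo(42) = bar(41)
bar(41) = foo(40)
foo(40) = bar(39)
bar(39) = foo(38)
foo(38) = bar(37)
bar(37) = foo(36)
foo(36) = bar(35)
bar(35) = foo(34)
foo(34) = bar(33)
bar(33) = foo(32)
foo(32) = bar(31)
bar(31) = foo(30)
foo(30) = bar(29)
bar(29) = foo(28)
foo(28) = bar(27)
bar(27) = foo(26)
foo(26) = bar(25)
bar(25) = foo(24)
foo(24) = bar(23)
bar(23) = foo(22)
foo(22) = bar(21)
bar(21) = foo(20)
foo(20) = bar(19)
bar(19) = foo(18)
foo(18) = bar(17)
bar(17) = foo(16)
foo(16) = bar(15)
bar(15) = foo(14)
foo(14) = bar(13)
bar(13) = foo(12)
foo(12) = bar(11)
bar(11) = foo(10)
foo(10) = bar(9)
bar(9) = foo(8)
foo(8) = bar(7)
bar(7) = foo(6)
foo(6) = bar(5)
bar(5) = foo(4)
foo(4) = bar(3)
bar(3) = foo(2)
foo(2) = bar(1)
bar(1) = foo(0)
foo(0) = 1  (base case)
Result: 1

1


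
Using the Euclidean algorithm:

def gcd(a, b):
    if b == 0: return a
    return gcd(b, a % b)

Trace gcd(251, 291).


gcd(251, 291) = gcd(291, 251)
gcd(291, 251) = gcd(251, 40)
gcd(251, 40) = gcd(40, 11)
gcd(40, 11) = gcd(11, 7)
gcd(11, 7) = gcd(7, 4)
gcd(7, 4) = gcd(4, 3)
gcd(4, 3) = gcd(3, 1)
gcd(3, 1) = gcd(1, 0)
gcd(1, 0) = 1  (base case)

1


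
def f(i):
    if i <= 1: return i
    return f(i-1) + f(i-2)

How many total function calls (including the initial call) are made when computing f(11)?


Let C(n) = total calls for f(n)
C(0) = 1, C(1) = 1
C(2) = 1 + C(1) + C(0) = 1 + 1 + 1 = 3
C(3) = 1 + C(2) + C(1) = 1 + 3 + 1 = 5
C(4) = 1 + C(3) + C(2) = 1 + 5 + 3 = 9
C(5) = 1 + C(4) + C(3) = 1 + 9 + 5 = 15
C(6) = 1 + C(5) + C(4) = 1 + 15 + 9 = 25
C(7) = 1 + C(6) + C(5) = 1 + 25 + 15 = 41
C(8) = 1 + C(7) + C(6) = 1 + 41 + 25 = 67
C(9) = 1 + C(8) + C(7) = 1 + 67 + 41 = 109
C(10) = 1 + C(9) + C(8) = 1 + 109 + 67 = 177
C(11) = 1 + C(10) + C(9) = 1 + 177 + 109 = 287

287


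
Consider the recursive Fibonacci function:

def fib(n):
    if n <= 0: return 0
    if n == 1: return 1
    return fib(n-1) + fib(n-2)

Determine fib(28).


Computing fib(28) bottom-up:
fib(0) = 0
fib(1) = 1
fib(2) = fib(1) + fib(0) = 1 + 0 = 1
fib(3) = fib(2) + fib(1) = 1 + 1 = 2
fib(4) = fib(3) + fib(2) = 2 + 1 = 3
fib(5) = fib(4) + fib(3) = 3 + 2 = 5
fib(6) = fib(5) + fib(4) = 5 + 3 = 8
fib(7) = fib(6) + fib(5) = 8 + 5 = 13
fib(8) = fib(7) + fib(6) = 13 + 8 = 21
fib(9) = fib(8) + fib(7) = 21 + 13 = 34
fib(10) = fib(9) + fib(8) = 34 + 21 = 55
fib(11) = fib(10) + fib(9) = 55 + 34 = 89
fib(12) = fib(11) + fib(10) = 89 + 55 = 144
fib(13) = fib(12) + fib(11) = 144 + 89 = 233
fib(14) = fib(13) + fib(12) = 233 + 144 = 377
fib(15) = fib(14) + fib(13) = 377 + 233 = 610
fib(16) = fib(15) + fib(14) = 610 + 377 = 987
fib(17) = fib(16) + fib(15) = 987 + 610 = 1597
fib(18) = fib(17) + fib(16) = 1597 + 987 = 2584
fib(19) = fib(18) + fib(17) = 2584 + 1597 = 4181
fib(20) = fib(19) + fib(18) = 4181 + 2584 = 6765
fib(21) = fib(20) + fib(19) = 6765 + 4181 = 10946
fib(22) = fib(21) + fib(20) = 10946 + 6765 = 17711
fib(23) = fib(22) + fib(21) = 17711 + 10946 = 28657
fib(24) = fib(23) + fib(22) = 28657 + 17711 = 46368
fib(25) = fib(24) + fib(23) = 46368 + 28657 = 75025
fib(26) = fib(25) + fib(24) = 75025 + 46368 = 121393
fib(27) = fib(26) + fib(25) = 121393 + 75025 = 196418
fib(28) = fib(27) + fib(26) = 196418 + 121393 = 317811

317811


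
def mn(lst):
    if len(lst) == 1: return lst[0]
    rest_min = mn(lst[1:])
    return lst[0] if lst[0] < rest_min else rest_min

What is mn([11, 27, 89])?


mn([11, 27, 89]): compare 11 with mn([27, 89])
mn([27, 89]): compare 27 with mn([89])
mn([89]) = 89  (base case)
Compare 27 with 89 -> 27
Compare 11 with 27 -> 11

11


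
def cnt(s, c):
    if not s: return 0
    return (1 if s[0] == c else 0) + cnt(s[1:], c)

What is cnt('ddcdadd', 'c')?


s[0]='d' != 'c' -> 0
s[0]='d' != 'c' -> 0
s[0]='c' == 'c' -> 1
s[0]='d' != 'c' -> 0
s[0]='a' != 'c' -> 0
s[0]='d' != 'c' -> 0
s[0]='d' != 'c' -> 0
Sum: 0 + 0 + 1 + 0 + 0 + 0 + 0 = 1

1


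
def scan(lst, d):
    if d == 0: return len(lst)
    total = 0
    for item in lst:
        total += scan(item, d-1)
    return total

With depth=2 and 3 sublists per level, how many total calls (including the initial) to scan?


At depth 0 (root): 1 call
At depth 1: each of 1 parents calls scan on 3 children = 3 calls
At depth 2: each of 3 parents calls scan on 3 children = 9 calls
Total: 1 + 3 + 9 = 13

13


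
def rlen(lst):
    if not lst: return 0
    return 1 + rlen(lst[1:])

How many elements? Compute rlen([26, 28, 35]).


rlen([26, 28, 35]) = 1 + rlen([28, 35])
rlen([28, 35]) = 1 + rlen([35])
rlen([35]) = 1 + rlen([])
rlen([]) = 0  (base case)
Unwinding: 1 + 1 + 1 + 0 = 3

3


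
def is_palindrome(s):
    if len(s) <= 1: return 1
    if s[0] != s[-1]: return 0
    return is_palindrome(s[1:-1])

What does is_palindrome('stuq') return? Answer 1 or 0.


is_palindrome('stuq'): s[0]='s' != s[-1]='q' -> return 0
Result: 0 (not a palindrome)

0


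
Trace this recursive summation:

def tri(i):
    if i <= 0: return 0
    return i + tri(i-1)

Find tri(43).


tri(43)
= 43 + 42 + 41 + 40 + 39 + 38 + 37 + 36 + 35 + 34 + 33 + 32 + 31 + 30 + 29 + 28 + 27 + 26 + 25 + 24 + 23 + 22 + 21 + 20 + 19 + 18 + 17 + 16 + 15 + 14 + 13 + 12 + 11 + 10 + 9 + 8 + 7 + 6 + 5 + 4 + 3 + 2 + 1 + tri(0)
= 43 + 42 + 41 + 40 + 39 + 38 + 37 + 36 + 35 + 34 + 33 + 32 + 31 + 30 + 29 + 28 + 27 + 26 + 25 + 24 + 23 + 22 + 21 + 20 + 19 + 18 + 17 + 16 + 15 + 14 + 13 + 12 + 11 + 10 + 9 + 8 + 7 + 6 + 5 + 4 + 3 + 2 + 1 + 0
= 946

946


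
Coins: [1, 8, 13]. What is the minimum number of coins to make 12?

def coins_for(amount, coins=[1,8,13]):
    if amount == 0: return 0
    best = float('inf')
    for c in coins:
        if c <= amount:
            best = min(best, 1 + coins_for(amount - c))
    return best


Building up with DP:
coins_for(0) = 0
coins_for(1) = min(1+coins_for(0)=1+0=1) = 1
coins_for(2) = min(1+coins_for(1)=1+1=2) = 2
coins_for(3) = min(1+coins_for(2)=1+2=3) = 3
coins_for(4) = min(1+coins_for(3)=1+3=4) = 4
coins_for(5) = min(1+coins_for(4)=1+4=5) = 5
coins_for(6) = min(1+coins_for(5)=1+5=6) = 6
coins_for(7) = min(1+coins_for(6)=1+6=7) = 7
coins_for(8) = min(1+coins_for(7)=1+7=8, 1+coins_for(0)=1+0=1) = 1
coins_for(9) = min(1+coins_for(8)=1+1=2, 1+coins_for(1)=1+1=2) = 2
coins_for(10) = min(1+coins_for(9)=1+2=3, 1+coins_for(2)=1+2=3) = 3
coins_for(11) = min(1+coins_for(10)=1+3=4, 1+coins_for(3)=1+3=4) = 4
coins_for(12) = min(1+coins_for(11)=1+4=5, 1+coins_for(4)=1+4=5) = 5

5


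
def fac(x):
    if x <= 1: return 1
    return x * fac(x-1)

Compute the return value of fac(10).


fac(10)
= 10 * fac(9)
= 10 * 9 * fac(8)
= 10 * 9 * 8 * fac(7)
= 10 * 9 * 8 * 7 * fac(6)
= 10 * 9 * 8 * 7 * 6 * fac(5)
= 10 * 9 * 8 * 7 * 6 * 5 * fac(4)
= 10 * 9 * 8 * 7 * 6 * 5 * 4 * fac(3)
= 10 * 9 * 8 * 7 * 6 * 5 * 4 * 3 * fac(2)
= 10 * 9 * 8 * 7 * 6 * 5 * 4 * 3 * 2 * fac(1)
= 10 * 9 * 8 * 7 * 6 * 5 * 4 * 3 * 2 * 1
= 3628800

3628800


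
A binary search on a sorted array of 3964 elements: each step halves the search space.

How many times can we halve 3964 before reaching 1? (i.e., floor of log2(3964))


3964 / 2 = 1982
1982 / 2 = 991
991 / 2 = 495
495 / 2 = 247
247 / 2 = 123
123 / 2 = 61
61 / 2 = 30
30 / 2 = 15
15 / 2 = 7
7 / 2 = 3
3 / 2 = 1
Reached 1 after 11 halvings

11


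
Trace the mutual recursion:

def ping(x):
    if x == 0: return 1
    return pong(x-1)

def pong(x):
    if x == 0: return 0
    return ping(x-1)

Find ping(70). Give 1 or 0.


ping(70) = pong(69)
pong(69) = ping(68)
ping(68) = pong(67)
pong(67) = ping(66)
ping(66) = pong(65)
pong(65) = ping(64)
ping(64) = pong(63)
pong(63) = ping(62)
ping(62) = pong(61)
pong(61) = ping(60)
ping(60) = pong(59)
pong(59) = ping(58)
ping(58) = pong(57)
pong(57) = ping(56)
ping(56) = pong(55)
pong(55) = ping(54)
ping(54) = pong(53)
pong(53) = ping(52)
ping(52) = pong(51)
pong(51) = ping(50)
ping(50) = pong(49)
pong(49) = ping(48)
ping(48) = pong(47)
pong(47) = ping(46)
ping(46) = pong(45)
pong(45) = ping(44)
ping(44) = pong(43)
pong(43) = ping(42)
ping(42) = pong(41)
pong(41) = ping(40)
ping(40) = pong(39)
pong(39) = ping(38)
ping(38) = pong(37)
pong(37) = ping(36)
ping(36) = pong(35)
pong(35) = ping(34)
ping(34) = pong(33)
pong(33) = ping(32)
ping(32) = pong(31)
pong(31) = ping(30)
ping(30) = pong(29)
pong(29) = ping(28)
ping(28) = pong(27)
pong(27) = ping(26)
ping(26) = pong(25)
pong(25) = ping(24)
ping(24) = pong(23)
pong(23) = ping(22)
ping(22) = pong(21)
pong(21) = ping(20)
ping(20) = pong(19)
pong(19) = ping(18)
ping(18) = pong(17)
pong(17) = ping(16)
ping(16) = pong(15)
pong(15) = ping(14)
ping(14) = pong(13)
pong(13) = ping(12)
ping(12) = pong(11)
pong(11) = ping(10)
ping(10) = pong(9)
pong(9) = ping(8)
ping(8) = pong(7)
pong(7) = ping(6)
ping(6) = pong(5)
pong(5) = ping(4)
ping(4) = pong(3)
pong(3) = ping(2)
ping(2) = pong(1)
pong(1) = ping(0)
ping(0) = 1  (base case)
Result: 1

1
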